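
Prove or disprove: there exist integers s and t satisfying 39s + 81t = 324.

s = 0, t = 4

Every value of 39s + 81t is a multiple of gcd(39, 81) = 3; since 3 ∣ 324, solutions exist.
Dividing through by 3 reduces the equation to 13s + 27t = 108.
Euclidean algorithm: 27 = 2·13 + 1, 13 = 13·1 + 0.
Back-substituting, 1 = 27 − 2·13; that is, 13·(-2) + 27·1 = 1.
Scaling by 108 gives the particular solution (s, t) = (-216, 108).
The general solution is s = -216 + 27k, t = 108 − 13k; taking k = 8 gives the smaller pair s = 0, t = 4.
Indeed 39·0 + 81·4 = 0 + 324 = 324.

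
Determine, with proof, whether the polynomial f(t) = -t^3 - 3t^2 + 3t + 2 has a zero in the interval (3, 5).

f(3) = -43 and f(5) = -183, both negative, so a sign-change argument is unavailable; we show f keeps this sign on the whole interval.
Shift to the endpoint 3: with t = 3 + u (0 < u < 2), one computes f(3 + u) = -u^3 - 12u^2 - 42u - 43.
All 4 nonzero coefficients of this polynomial in u are negative; hence for u > 0 the value is a sum of negative terms (the constant -43 among them).
Therefore f(t) < 0 throughout (3, 5), and f has no zero there.

f has no root in that interval.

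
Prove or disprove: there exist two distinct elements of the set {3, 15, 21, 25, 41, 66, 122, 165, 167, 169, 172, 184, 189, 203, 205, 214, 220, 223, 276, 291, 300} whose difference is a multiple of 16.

Both 3 and 291 leave remainder 3 on division by 16; their difference 288 = 18·16 is a multiple of 16.

3 and 291 are such a pair.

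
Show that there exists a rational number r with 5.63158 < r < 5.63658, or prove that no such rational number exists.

r = 62/11

Look for a denominator N such that an integer falls strictly between N·5.63158 and N·5.63658. N = 11 works: 11·5.63158 = 61.94738 < 62 < 62.00238 = 11·5.63658.
Hence 62/11 is a rational number with 5.63158 < 62/11 < 5.63658.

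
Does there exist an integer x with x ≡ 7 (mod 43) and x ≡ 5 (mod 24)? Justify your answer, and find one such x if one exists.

x = 437

gcd(43, 24) = 1, so the Chinese Remainder Theorem guarantees exactly one residue class mod 1032 satisfying both.
Any solution of the first congruence is x = 7 + 43t; substituting into the second, 43t ≡ 5 − 7 ≡ 22 (mod 24).
43 ≡ 19 (mod 24), so this reads 19t ≡ 22 (mod 24). To invert 19 modulo 24: 24 = 1·19 + 5, 19 = 3·5 + 4, 5 = 1·4 + 1, 4 = 4·1 + 0, and unwinding, 1 = 5 − 1·4 = 5 − (19 − 3·5) = −19 + 4·5 = −19 + 4·(24 − 1·19) = 4·24 − 5·19. Thus 19⁻¹ ≡ -5 ≡ 19 (mod 24).
Therefore t ≡ 19·22 = 418 ≡ 10 (mod 24).
With t = 10: x = 7 + 43·10 = 437.
Check: 437 mod 43 = 7, 437 mod 24 = 5. ✓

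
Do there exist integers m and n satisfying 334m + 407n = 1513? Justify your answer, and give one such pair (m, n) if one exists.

m = 403, n = -327

334 and 407 are coprime, so 334m + 407n ranges over all of ℤ.
Euclidean algorithm: 407 = 1·334 + 73, 334 = 4·73 + 42, 73 = 1·42 + 31, 42 = 1·31 + 11, 31 = 2·11 + 9, 11 = 1·9 + 2, 9 = 4·2 + 1, 2 = 2·1 + 0.
Unwinding: 1 = 9 − 4·2 = 9 − 4·(11 − 1·9) = −4·11 + 5·9 = −4·11 + 5·(31 − 2·11) = 5·31 − 14·11 = 5·31 − 14·(42 − 1·31) = −14·42 + 19·31 = −14·42 + 19·(73 − 1·42) = 19·73 − 33·42 = 19·73 − 33·(334 − 4·73) = −33·334 + 151·73 = −33·334 + 151·(407 − 1·334) = 151·407 − 184·334, i.e. 334·(-184) + 407·151 = 1.
Multiplying through by 1513: m = (-184)·1513 = -278392, n = 151·1513 = 228463 is a solution.
Adding 685·407 to m and subtracting 685·334 from n gives the tidier solution (403, -327).
Indeed 334·403 + 407·(-327) = 134602 − 133089 = 1513.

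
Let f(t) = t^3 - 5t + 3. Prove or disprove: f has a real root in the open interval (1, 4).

f(1) = -1 and f(4) = 47, which have opposite signs.
Since f is a polynomial it is continuous on [1, 4].
By the Intermediate Value Theorem, f takes the value 0 somewhere in the open interval.

Such a root exists.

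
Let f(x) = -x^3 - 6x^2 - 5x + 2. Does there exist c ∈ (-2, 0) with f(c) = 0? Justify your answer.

Yes, such a c exists.

f(-2) = -4 and f(0) = 2, which have opposite signs.
Since f is a polynomial it is continuous on [-2, 0].
By the Intermediate Value Theorem f must vanish at some point of (-2, 0).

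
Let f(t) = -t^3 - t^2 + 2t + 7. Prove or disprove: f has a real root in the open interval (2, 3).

No.

The endpoint values f(2) = -1 and f(3) = -23 are both negative. Claim: f(t) < 0 for every t in (2, 3).
Substitute t = 2 + u, where 0 < u < 1 on the interval. Expanding, f(2 + u) = -u^3 - 7u^2 - 14u - 1.
All 4 nonzero coefficients of this polynomial in u are negative; hence for u > 0 the value is a sum of negative terms (the constant -1 among them).
So f is strictly negative on (2, 3); no root exists in the interval.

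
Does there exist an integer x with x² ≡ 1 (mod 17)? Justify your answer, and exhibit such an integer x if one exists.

x = 16

Take x = 16. Then 16² = 256 = 15·17 + 1, so 16² ≡ 1 (mod 17).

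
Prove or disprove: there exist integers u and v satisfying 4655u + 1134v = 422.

There are no such integers.

gcd(4655, 1134) = 7, so every integer of the form 4655u + 1134v is a multiple of 7.
But 422 = 7·60 + 2, so 7 ∤ 422.
Hence no integers u, v satisfy the equation.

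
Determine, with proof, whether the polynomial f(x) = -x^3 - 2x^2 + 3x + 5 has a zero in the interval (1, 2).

Such a root exists.

f(1) = 5 and f(2) = -5, which have opposite signs.
As a polynomial, f is continuous on every closed interval.
By the Intermediate Value Theorem f must vanish at some point of (1, 2).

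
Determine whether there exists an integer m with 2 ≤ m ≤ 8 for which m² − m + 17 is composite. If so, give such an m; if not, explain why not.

No such integer m in that range exists.

The values for m = 2, 3, …, 8 are 19, 23, 29, 37, 47, 59, 73, and each of these is prime.
So no value in the range makes the expression composite.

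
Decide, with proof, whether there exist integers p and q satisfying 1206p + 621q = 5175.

Since gcd(1206, 621) = 9 and 5175 = 9·575, Bézout's identity guarantees a solution.
Dividing through by 9 reduces the equation to 134p + 69q = 575.
Run the Euclidean algorithm on 134 and 69: 134 = 1·69 + 65, 69 = 1·65 + 4, 65 = 16·4 + 1, 4 = 4·1 + 0.
Back-substituting, 1 = 65 − 16·4 = 65 − 16·(69 − 1·65) = −16·69 + 17·65 = −16·69 + 17·(134 − 1·69) = 17·134 − 33·69; that is, 134·17 + 69·(-33) = 1.
Multiplying through by 575: p = 17·575 = 9775, q = (-33)·575 = -18975 is a solution.
Subtracting 141·69 from p and adding 141·134 to q gives the tidier solution (46, -81).
Check: 1206·46 + 621·(-81) = 55476 − 50301 = 5175. ✓

p = 46, q = -81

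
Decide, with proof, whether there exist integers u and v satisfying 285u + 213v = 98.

No, no such integers exist.

Both 285 and 213 are divisible by gcd(285, 213) = 3, hence so is any combination 285u + 213v.
But 98 = 3·32 + 2, so 3 ∤ 98.
Therefore 285u + 213v = 98 has no solution in integers.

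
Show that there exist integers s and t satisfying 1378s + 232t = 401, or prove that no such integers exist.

Any value of 1378s + 232t is a multiple of gcd(1378, 232) = 2.
But 401 = 2·200 + 1, so 2 ∤ 401.
Therefore 1378s + 232t = 401 has no solution in integers.

No such integers exist.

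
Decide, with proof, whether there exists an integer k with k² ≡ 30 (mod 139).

k = 126

k = 126 works: 126² = 15876, and 15876 − 30 = 15846 = 114·139.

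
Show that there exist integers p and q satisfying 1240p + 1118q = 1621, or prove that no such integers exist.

Both 1240 and 1118 are divisible by gcd(1240, 1118) = 2, hence so is any combination 1240p + 1118q.
However 1621 leaves remainder 1 on division by 2.
So the equation is unsolvable over ℤ.

There are no such integers.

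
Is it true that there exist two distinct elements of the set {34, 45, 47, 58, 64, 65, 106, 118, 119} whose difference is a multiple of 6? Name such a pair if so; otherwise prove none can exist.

Both 34 and 58 leave remainder 4 on division by 6; their difference 24 = 4·6 is a multiple of 6.

34 and 58 are such a pair.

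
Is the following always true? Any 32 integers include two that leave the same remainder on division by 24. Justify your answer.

Yes, this is always true.

Partition the integers by their residue mod 24; there are 24 classes.
With 32 integers and only 24 classes, the pigeonhole principle forces two of them, say a and b, into the same class.
That is, a and b leave the same remainder on division by 24, as claimed.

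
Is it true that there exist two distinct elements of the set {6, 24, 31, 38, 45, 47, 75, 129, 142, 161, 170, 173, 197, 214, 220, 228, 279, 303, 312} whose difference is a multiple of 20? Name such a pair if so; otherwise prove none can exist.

There is no such pair.

Two integers differ by a multiple of 20 exactly when they have the same residue mod 20. The residues are 6↦6, 24↦4, 31↦11, 38↦18, 45↦5, 47↦7, 75↦15, 129↦9, 142↦2, 161↦1, 170↦10, 173↦13, 197↦17, 214↦14, 220↦0, 228↦8, 279↦19, 303↦3, 312↦12.
These 19 residues are pairwise different, hence no difference of two elements is divisible by 20.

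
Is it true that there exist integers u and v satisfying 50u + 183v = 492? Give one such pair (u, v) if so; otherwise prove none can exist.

u = 105, v = -26

Since gcd(50, 183) = 1, every integer is an integer combination of 50 and 183.
Euclidean algorithm: 183 = 3·50 + 33, 50 = 1·33 + 17, 33 = 1·17 + 16, 17 = 1·16 + 1, 16 = 16·1 + 0.
Working back up the chain: 1 = 17 − 1·16 = 17 − (33 − 1·17) = −33 + 2·17 = −33 + 2·(50 − 1·33) = 2·50 − 3·33 = 2·50 − 3·(183 − 3·50) = −3·183 + 11·50. So 50·11 + 183·(-3) = 1.
Multiplying through by 492: u = 11·492 = 5412, v = (-3)·492 = -1476 is a solution.
The general solution is u = 5412 + 183k, v = -1476 − 50k; taking k = -29 gives the smaller pair u = 105, v = -26.
Indeed 50·105 + 183·(-26) = 5250 − 4758 = 492.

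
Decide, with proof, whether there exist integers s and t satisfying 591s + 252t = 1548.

Since gcd(591, 252) = 3 and 1548 = 3·516, Bézout's identity guarantees a solution.
Dividing through by 3 reduces the equation to 197s + 84t = 516.
Euclidean algorithm: 197 = 2·84 + 29, 84 = 2·29 + 26, 29 = 1·26 + 3, 26 = 8·3 + 2, 3 = 1·2 + 1, 2 = 2·1 + 0.
Working back up the chain: 1 = 3 − 1·2 = 3 − (26 − 8·3) = −26 + 9·3 = −26 + 9·(29 − 1·26) = 9·29 − 10·26 = 9·29 − 10·(84 − 2·29) = −10·84 + 29·29 = −10·84 + 29·(197 − 2·84) = 29·197 − 68·84. So 197·29 + 84·(-68) = 1.
Times 516: 197·14964 + 84·(-35088) = 516, so (14964, -35088) solves it.
The general solution is s = 14964 + 84k, t = -35088 − 197k; taking k = -178 gives the smaller pair s = 12, t = -22.
Indeed 591·12 + 252·(-22) = 7092 − 5544 = 1548.

s = 12, t = -22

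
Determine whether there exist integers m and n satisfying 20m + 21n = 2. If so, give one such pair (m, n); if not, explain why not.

m = 19, n = -18

20 and 21 are coprime, so 20m + 21n ranges over all of ℤ.
Dividing repeatedly: 21 = 1·20 + 1, 20 = 20·1 + 0.
Unwinding: 1 = 21 − 1·20, i.e. 20·(-1) + 21·1 = 1.
Times 2: 20·(-2) + 21·2 = 2, so (-2, 2) solves it.
Shifting by a multiple of (21, −20) keeps it a solution: m = -2 + 1·21 = 19, n = 2 − 1·20 = -18.
Check: 20·19 + 21·(-18) = 380 − 378 = 2. ✓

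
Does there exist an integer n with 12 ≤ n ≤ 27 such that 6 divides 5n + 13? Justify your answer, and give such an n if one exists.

n = 13

At n = 12 the value 73 is not a multiple of 6. n = 13 works, since 5·13 + 13 = 78 = 13·6.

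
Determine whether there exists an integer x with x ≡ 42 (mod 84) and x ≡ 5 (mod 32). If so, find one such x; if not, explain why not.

There is no such integer.

Both moduli are multiples of 4 = gcd(84, 32), so any solution would satisfy x ≡ 42 and x ≡ 5 modulo 4 simultaneously.
However 42 ≡ 2 and 5 ≡ 1 (mod 4), and 2 ≠ 1.
Therefore no such x exists.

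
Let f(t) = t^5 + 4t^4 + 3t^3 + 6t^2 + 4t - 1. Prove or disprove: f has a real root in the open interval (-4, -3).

f(-4) = -113 and f(-3) = 41, which have opposite signs.
f is continuous everywhere (it is a polynomial), in particular on [-4, -3].
By the Intermediate Value Theorem f must vanish at some point of (-4, -3).

Yes, f has a root in the interval.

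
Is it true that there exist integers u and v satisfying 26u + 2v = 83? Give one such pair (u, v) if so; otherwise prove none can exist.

No, no such integers exist.

Any value of 26u + 2v is a multiple of gcd(26, 2) = 2.
However 83 leaves remainder 1 on division by 2.
Hence no integers u, v satisfy the equation.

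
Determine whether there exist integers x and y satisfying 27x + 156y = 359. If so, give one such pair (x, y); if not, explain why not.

There are no such integers.

Any value of 27x + 156y is a multiple of gcd(27, 156) = 3.
But 359 is not a multiple of 3 (it leaves remainder 2).
So the equation is unsolvable over ℤ.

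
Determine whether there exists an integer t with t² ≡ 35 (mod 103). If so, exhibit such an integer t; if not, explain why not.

No, no such integer exists.

103 is prime, so by Euler's criterion 35 is a square mod 103 iff 35^((103−1)/2) = 35^51 ≡ 1 (mod 103).
Repeated squaring mod 103: 35^2 = 1225 ≡ 92; 35^4 ≡ 92² = 8464 ≡ 18; 35^8 ≡ 18² = 324 ≡ 15; 35^16 ≡ 15² = 225 ≡ 19; 35^32 ≡ 19² = 361 ≡ 52.
Since 51 = 32 + 16 + 2 + 1, 35^51 ≡ 52 · 19 · 92 · 35; multiplying out mod 103: 52·19 = 988 ≡ 61, then 61·92 = 5612 ≡ 50, then 50·35 = 1750 ≡ 102. Thus 35^51 ≡ 102 ≡ −1 (mod 103).
By Euler's criterion 35 is a quadratic non-residue mod 103: no t satisfies t² ≡ 35 (mod 103).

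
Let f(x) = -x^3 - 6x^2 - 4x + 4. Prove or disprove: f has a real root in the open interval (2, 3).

f(2) = -36 and f(3) = -89, both negative, so a sign-change argument is unavailable; we show f keeps this sign on the whole interval.
Shift to the endpoint 2: with x = 2 + u (0 < u < 1), one computes f(2 + u) = -u^3 - 12u^2 - 40u - 36.
All 4 nonzero coefficients of this polynomial in u are negative; hence for u > 0 the value is a sum of negative terms (the constant -36 among them).
So f is strictly negative on (2, 3); no root exists in the interval.

No such root exists.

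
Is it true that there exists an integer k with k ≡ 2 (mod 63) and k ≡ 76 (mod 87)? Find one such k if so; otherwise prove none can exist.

No such integer exists.

gcd(63, 87) = 3. If k ≡ 2 (mod 63) and k ≡ 76 (mod 87), then k ≡ 2 (mod 3) and k ≡ 76 (mod 3).
These are incompatible: 2 − 76 = -74 is not divisible by 3.
Hence the system has no solution.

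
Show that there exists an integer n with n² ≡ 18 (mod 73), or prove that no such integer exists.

n = 50 works: 50² = 2500, and 2500 − 18 = 2482 = 34·73.

n = 50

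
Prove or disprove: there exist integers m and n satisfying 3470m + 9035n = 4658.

No such integers exist.

gcd(3470, 9035) = 5, so every integer of the form 3470m + 9035n is a multiple of 5.
But 4658 is not a multiple of 5 (it leaves remainder 3).
Hence no integers m, n satisfy the equation.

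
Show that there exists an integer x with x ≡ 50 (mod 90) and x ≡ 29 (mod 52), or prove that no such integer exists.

Both moduli are multiples of 2 = gcd(90, 52), so any solution would satisfy x ≡ 50 and x ≡ 29 modulo 2 simultaneously.
However 50 ≡ 0 and 29 ≡ 1 (mod 2), and 0 ≠ 1.
Hence the system has no solution.

No such integer exists.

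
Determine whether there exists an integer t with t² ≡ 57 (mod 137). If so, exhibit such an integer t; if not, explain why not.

Apply Euler's criterion with the prime 137: 57 is a quadratic residue iff 57^68 ≡ 1 (mod 137), and a non-residue iff it is ≡ −1.
Repeated squaring mod 137: 57^2 = 3249 ≡ 98; 57^4 ≡ 98² = 9604 ≡ 14; 57^8 ≡ 14² = 196 ≡ 59; 57^16 ≡ 59² = 3481 ≡ 56; 57^32 ≡ 56² = 3136 ≡ 122; 57^64 ≡ 122² = 14884 ≡ 88.
Since 68 = 64 + 4, 57^68 ≡ 88 · 14; multiplying out mod 137: 88·14 = 1232 ≡ 136. Thus 57^68 ≡ 136 ≡ −1 (mod 137).
The value −1 means 57 is a non-residue modulo 137, so t² ≡ 57 (mod 137) is impossible.

No such integer exists.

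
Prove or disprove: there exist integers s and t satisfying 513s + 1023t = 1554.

gcd(513, 1023) = 3, and 3 divides 1554, so integer solutions exist.
Dividing through by 3 reduces the equation to 171s + 341t = 518.
Run the Euclidean algorithm on 341 and 171: 341 = 1·171 + 170, 171 = 1·170 + 1, 170 = 170·1 + 0.
Back-substituting, 1 = 171 − 1·170 = 171 − (341 − 1·171) = −341 + 2·171; that is, 171·2 + 341·(-1) = 1.
Times 518: 171·1036 + 341·(-518) = 518, so (1036, -518) solves it.
The general solution is s = 1036 + 341k, t = -518 − 171k; taking k = -3 gives the smaller pair s = 13, t = -5.
Indeed 513·13 + 1023·(-5) = 6669 − 5115 = 1554.

s = 13, t = -5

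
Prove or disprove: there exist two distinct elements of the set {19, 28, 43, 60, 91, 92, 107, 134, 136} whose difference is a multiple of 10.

No such pair exists.

Residues mod 10: 19↦9, 28↦8, 43↦3, 60↦0, 91↦1, 92↦2, 107↦7, 134↦4, 136↦6.
All 9 residues are distinct, so no two elements differ by a multiple of 10.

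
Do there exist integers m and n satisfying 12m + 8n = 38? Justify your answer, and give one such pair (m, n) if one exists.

gcd(12, 8) = 4, so every integer of the form 12m + 8n is a multiple of 4.
But 38 is not a multiple of 4 (it leaves remainder 2).
Hence no integers m, n satisfy the equation.

There are no such integers.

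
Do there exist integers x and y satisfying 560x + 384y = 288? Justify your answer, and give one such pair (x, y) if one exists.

x = 6, y = -8

Every value of 560x + 384y is a multiple of gcd(560, 384) = 16; since 16 ∣ 288, solutions exist.
Dividing through by 16 reduces the equation to 35x + 24y = 18.
Run the Euclidean algorithm on 35 and 24: 35 = 1·24 + 11, 24 = 2·11 + 2, 11 = 5·2 + 1, 2 = 2·1 + 0.
Unwinding: 1 = 11 − 5·2 = 11 − 5·(24 − 2·11) = −5·24 + 11·11 = −5·24 + 11·(35 − 1·24) = 11·35 − 16·24, i.e. 35·11 + 24·(-16) = 1.
Scaling by 18 gives the particular solution (x, y) = (198, -288).
Subtracting 8·24 from x and adding 8·35 to y gives the tidier solution (6, -8).
Indeed 560·6 + 384·(-8) = 3360 − 3072 = 288.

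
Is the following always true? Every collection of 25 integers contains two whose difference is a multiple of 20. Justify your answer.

Yes, this is always true.

There are exactly 20 possible remainders on division by 20.
With 25 integers and only 20 classes, the pigeonhole principle forces two of them, say a and b, into the same class.
Then a ≡ b (mod 20), i.e. 20 ∣ (a − b).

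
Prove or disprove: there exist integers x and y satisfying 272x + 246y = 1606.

Since gcd(272, 246) = 2 and 1606 = 2·803, Bézout's identity guarantees a solution.
Dividing through by 2 reduces the equation to 136x + 123y = 803.
Euclidean algorithm: 136 = 1·123 + 13, 123 = 9·13 + 6, 13 = 2·6 + 1, 6 = 6·1 + 0.
Back-substituting, 1 = 13 − 2·6 = 13 − 2·(123 − 9·13) = −2·123 + 19·13 = −2·123 + 19·(136 − 1·123) = 19·136 − 21·123; that is, 136·19 + 123·(-21) = 1.
Scaling by 803 gives the particular solution (x, y) = (15257, -16863).
Shifting by a multiple of (123, −136) keeps it a solution: x = 15257 − 124·123 = 5, y = -16863 + 124·136 = 1.
Check: 272·5 + 246·1 = 1360 + 246 = 1606. ✓

x = 5, y = 1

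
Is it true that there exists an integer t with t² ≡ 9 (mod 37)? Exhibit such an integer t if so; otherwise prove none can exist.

t = 34

t = 34 works: 34² = 1156, and 1156 − 9 = 1147 = 31·37.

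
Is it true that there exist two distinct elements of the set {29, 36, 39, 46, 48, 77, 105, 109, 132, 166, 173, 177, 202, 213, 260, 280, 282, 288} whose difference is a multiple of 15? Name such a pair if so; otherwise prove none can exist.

46 and 166 are such a pair.

Both 46 and 166 leave remainder 1 on division by 15; their difference 120 = 8·15 is a multiple of 15.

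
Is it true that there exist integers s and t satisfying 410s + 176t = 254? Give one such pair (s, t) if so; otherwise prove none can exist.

s = 59, t = -136

Since gcd(410, 176) = 2 and 254 = 2·127, Bézout's identity guarantees a solution.
Dividing through by 2 reduces the equation to 205s + 88t = 127.
Euclidean algorithm: 205 = 2·88 + 29, 88 = 3·29 + 1, 29 = 29·1 + 0.
Unwinding: 1 = 88 − 3·29 = 88 − 3·(205 − 2·88) = −3·205 + 7·88, i.e. 205·(-3) + 88·7 = 1.
Times 127: 205·(-381) + 88·889 = 127, so (-381, 889) solves it.
The general solution is s = -381 + 88k, t = 889 − 205k; taking k = 5 gives the smaller pair s = 59, t = -136.
Indeed 410·59 + 176·(-136) = 24190 − 23936 = 254.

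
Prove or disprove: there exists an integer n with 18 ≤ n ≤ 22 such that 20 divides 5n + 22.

For n = 18, 19, …, 22 the values of 5n + 22 modulo 20 are 12, 17, 2, 7, 12 respectively.
Since 0 is absent from this list, 20 ∤ 5n + 22 for every n with 18 ≤ n ≤ 22.

No such integer n in that range exists.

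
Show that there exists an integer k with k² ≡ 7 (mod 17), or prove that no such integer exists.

Squares mod 17 repeat after k = 8 (as (−k)² = k²); for k = 0..8 they are 0, 1, 4, 9, 16, 8, 2, 15, 13.
So the quadratic residues mod 17 are {0, 1, 2, 4, 8, 9, 13, 15, 16}, and 7 is not among them.
Therefore k² ≡ 7 (mod 17) has no solution.

No such integer exists.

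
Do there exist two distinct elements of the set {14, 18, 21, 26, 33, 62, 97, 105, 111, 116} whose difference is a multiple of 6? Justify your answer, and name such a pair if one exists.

Reduce each element mod 6: 14↦2, 18↦0, 21↦3, 26↦2, 33↦3, 62↦2, 97↦1, 105↦3, 111↦3, 116↦2. The residue 2 repeats (at 14 and 26), and 26 − 14 = 12 = 2·6.

14 and 26 are such a pair.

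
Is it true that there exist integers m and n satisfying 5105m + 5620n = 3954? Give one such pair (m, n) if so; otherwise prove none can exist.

gcd(5105, 5620) = 5, so every integer of the form 5105m + 5620n is a multiple of 5.
But 3954 is not a multiple of 5 (it leaves remainder 4).
So the equation is unsolvable over ℤ.

There are no such integers.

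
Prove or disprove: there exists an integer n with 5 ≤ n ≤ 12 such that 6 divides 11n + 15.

n = 9

For n = 5, 6, 7, 8 the values 70, 81, 92, 103 are not multiples of 6. At n = 9 we get 11·9 + 15 = 114, and 114 = 6·19.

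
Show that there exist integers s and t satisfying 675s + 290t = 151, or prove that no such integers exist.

No such integers exist.

Both 675 and 290 are divisible by gcd(675, 290) = 5, hence so is any combination 675s + 290t.
But 151 is not a multiple of 5 (it leaves remainder 1).
Therefore 675s + 290t = 151 has no solution in integers.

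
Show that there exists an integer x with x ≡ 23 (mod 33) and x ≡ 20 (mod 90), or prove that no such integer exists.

x = 650

gcd(33, 90) = 3. A simultaneous solution exists iff 23 ≡ 20 (mod 3); here 23 mod 3 = 2 = 20 mod 3, so it does.
Write x = 23 + 33t. Then 33t ≡ 20 − 23 ≡ 87 (mod 90); dividing through by 3 gives 11t ≡ 29 (mod 30).
To invert 11 modulo 30: 30 = 2·11 + 8, 11 = 1·8 + 3, 8 = 2·3 + 2, 3 = 1·2 + 1, 2 = 2·1 + 0, and unwinding, 1 = 3 − 1·2 = 3 − (8 − 2·3) = −8 + 3·3 = −8 + 3·(11 − 1·8) = 3·11 − 4·8 = 3·11 − 4·(30 − 2·11) = −4·30 + 11·11. Thus 11⁻¹ ≡ 11 (mod 30).
Therefore t ≡ 11·29 = 319 ≡ 19 (mod 30).
Then x = 23 + 33·19 = 650.
Check: 650 mod 33 = 23, 650 mod 90 = 20. ✓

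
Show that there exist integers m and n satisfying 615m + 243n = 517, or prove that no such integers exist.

Any value of 615m + 243n is a multiple of gcd(615, 243) = 3.
But 517 = 3·172 + 1, so 3 ∤ 517.
Hence no integers m, n satisfy the equation.

No such integers exist.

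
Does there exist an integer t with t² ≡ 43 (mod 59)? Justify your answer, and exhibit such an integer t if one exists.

Apply Euler's criterion with the prime 59: 43 is a quadratic residue iff 43^29 ≡ 1 (mod 59), and a non-residue iff it is ≡ −1.
Squaring successively (mod 59): 43^2 = 1849 ≡ 20; 43^4 ≡ 20² = 400 ≡ 46; 43^8 ≡ 46² = 2116 ≡ 51; 43^16 ≡ 51² = 2601 ≡ 5.
Since 29 = 16 + 8 + 4 + 1, 43^29 ≡ 5 · 51 · 46 · 43; multiplying out mod 59: 5·51 = 255 ≡ 19, then 19·46 = 874 ≡ 48, then 48·43 = 2064 ≡ 58. Thus 43^29 ≡ 58 ≡ −1 (mod 59).
By Euler's criterion 43 is a quadratic non-residue mod 59: no t satisfies t² ≡ 43 (mod 59).

No, no such integer exists.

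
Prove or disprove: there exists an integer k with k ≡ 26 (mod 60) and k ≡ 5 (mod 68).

No such integer exists.

Reduce both congruences modulo 4, which divides 60 and 68: they say k ≡ 26 (mod 4) and k ≡ 5 (mod 4).
However 26 ≡ 2 and 5 ≡ 1 (mod 4), and 2 ≠ 1.
So no integer satisfies both congruences.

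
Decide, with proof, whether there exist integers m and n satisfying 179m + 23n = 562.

179 and 23 are coprime, so 179m + 23n ranges over all of ℤ.
Dividing repeatedly: 179 = 7·23 + 18, 23 = 1·18 + 5, 18 = 3·5 + 3, 5 = 1·3 + 2, 3 = 1·2 + 1, 2 = 2·1 + 0.
Unwinding: 1 = 3 − 1·2 = 3 − (5 − 1·3) = −5 + 2·3 = −5 + 2·(18 − 3·5) = 2·18 − 7·5 = 2·18 − 7·(23 − 1·18) = −7·23 + 9·18 = −7·23 + 9·(179 − 7·23) = 9·179 − 70·23, i.e. 179·9 + 23·(-70) = 1.
Times 562: 179·5058 + 23·(-39340) = 562, so (5058, -39340) solves it.
Subtracting 219·23 from m and adding 219·179 to n gives the tidier solution (21, -139).
Check: 179·21 + 23·(-139) = 3759 − 3197 = 562. ✓

m = 21, n = -139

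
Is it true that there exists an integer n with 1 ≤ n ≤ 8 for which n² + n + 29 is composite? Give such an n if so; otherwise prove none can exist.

n = 7

At n = 7: 7² + 7 + 29 = 85 = 5·17, which is composite.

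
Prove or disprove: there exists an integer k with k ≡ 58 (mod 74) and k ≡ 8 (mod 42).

k = 428

The moduli are not coprime: gcd(74, 42) = 2. Compatibility requires 2 ∣ (8 − 58) = -50, which holds, so solutions exist.
Step through k = 58, 58 + 74, 58 + 2·74, …: the values 58, 132, 206, 280, 354, 428 reduce mod 42 to 16, 6, 38, 28, 18, 8. The value 428 hits 8.
Indeed 428 ≡ 58 (mod 74) and 428 ≡ 8 (mod 42).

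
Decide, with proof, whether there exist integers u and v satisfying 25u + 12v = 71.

u = 11, v = -17

25 and 12 are coprime, so 25u + 12v ranges over all of ℤ.
Euclidean algorithm: 25 = 2·12 + 1, 12 = 12·1 + 0.
Working back up the chain: 1 = 25 − 2·12. So 25·1 + 12·(-2) = 1.
Multiplying through by 71: u = 1·71 = 71, v = (-2)·71 = -142 is a solution.
The general solution is u = 71 + 12k, v = -142 − 25k; taking k = -5 gives the smaller pair u = 11, v = -17.
Indeed 25·11 + 12·(-17) = 275 − 204 = 71.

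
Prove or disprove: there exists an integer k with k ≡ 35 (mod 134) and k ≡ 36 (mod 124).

gcd(134, 124) = 2. If k ≡ 35 (mod 134) and k ≡ 36 (mod 124), then k ≡ 35 (mod 2) and k ≡ 36 (mod 2).
These are incompatible: 35 − 36 = -1 is not divisible by 2.
Hence the system has no solution.

There is no such integer.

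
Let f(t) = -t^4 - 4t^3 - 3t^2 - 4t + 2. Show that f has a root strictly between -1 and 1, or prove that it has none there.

Such a root exists.

f(-1) = 6 and f(1) = -10, which have opposite signs.
As a polynomial, f is continuous on every closed interval.
By the Intermediate Value Theorem, f takes the value 0 somewhere in the open interval.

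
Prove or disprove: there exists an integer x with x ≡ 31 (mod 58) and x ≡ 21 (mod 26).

Here gcd(58, 26) = 2, and both 31 and 21 leave remainder 1 mod 2, so the system is consistent.
The integers ≡ 31 (mod 58) are 31, 89, 147, 205, 263, 321, 379, 437, …; their remainders mod 26 are 5, 11, 17, 23, 3, 9, 15, 21, so x = 437 is the first that is ≡ 21 (mod 26).
Indeed 437 ≡ 31 (mod 58) and 437 ≡ 21 (mod 26).

x = 437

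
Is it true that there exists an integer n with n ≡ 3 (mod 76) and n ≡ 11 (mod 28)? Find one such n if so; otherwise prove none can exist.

gcd(76, 28) = 4. A simultaneous solution exists iff 3 ≡ 11 (mod 4); here 3 mod 4 = 3 = 11 mod 4, so it does.
List candidates n ≡ 3 (mod 76): 3, 79, 155, 231, 307, 383, 459. Modulo 28 these are 3, 23, 15, 7, 27, 19, 11; 459 gives 11 as required.
Check: 459 mod 76 = 3, 459 mod 28 = 11. ✓

n = 459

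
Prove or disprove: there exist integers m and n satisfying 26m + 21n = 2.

m = 13, n = -16

26 and 21 are coprime, so 26m + 21n ranges over all of ℤ.
Euclidean algorithm: 26 = 1·21 + 5, 21 = 4·5 + 1, 5 = 5·1 + 0.
Back-substituting, 1 = 21 − 4·5 = 21 − 4·(26 − 1·21) = −4·26 + 5·21; that is, 26·(-4) + 21·5 = 1.
Multiplying through by 2: m = (-4)·2 = -8, n = 5·2 = 10 is a solution.
The general solution is m = -8 + 21k, n = 10 − 26k; taking k = 1 gives the smaller pair m = 13, n = -16.
Indeed 26·13 + 21·(-16) = 338 − 336 = 2.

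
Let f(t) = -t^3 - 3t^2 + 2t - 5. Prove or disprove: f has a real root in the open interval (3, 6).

No.

f(3) = -53 and f(6) = -317, both negative, so a sign-change argument is unavailable; we show f keeps this sign on the whole interval.
Shift to the endpoint 3: with t = 3 + u (0 < u < 3), one computes f(3 + u) = -u^3 - 12u^2 - 43u - 53.
All 4 nonzero coefficients of this polynomial in u are negative; hence for u > 0 the value is a sum of negative terms (the constant -53 among them).
Therefore f(t) < 0 throughout (3, 6), and f has no zero there.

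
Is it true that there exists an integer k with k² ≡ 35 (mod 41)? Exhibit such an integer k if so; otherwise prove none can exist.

41 is prime, so by Euler's criterion 35 is a square mod 41 iff 35^((41−1)/2) = 35^20 ≡ 1 (mod 41).
Squaring successively (mod 41): 35^2 = 1225 ≡ 36; 35^4 ≡ 36² = 1296 ≡ 25; 35^8 ≡ 25² = 625 ≡ 10; 35^16 ≡ 10² = 100 ≡ 18.
Since 20 = 16 + 4, 35^20 ≡ 18 · 25; multiplying out mod 41: 18·25 = 450 ≡ 40. Thus 35^20 ≡ 40 ≡ −1 (mod 41).
By Euler's criterion 35 is a quadratic non-residue mod 41: no k satisfies k² ≡ 35 (mod 41).

There is no such integer.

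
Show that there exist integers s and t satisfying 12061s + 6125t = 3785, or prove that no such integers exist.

No such integers exist.

Any value of 12061s + 6125t is a multiple of gcd(12061, 6125) = 7.
However 3785 leaves remainder 5 on division by 7.
So the equation is unsolvable over ℤ.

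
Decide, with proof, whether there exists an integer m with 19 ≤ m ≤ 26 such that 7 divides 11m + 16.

m = 24

Try m = 24: 11·24 + 16 = 280 = 40·7, which is divisible by 7.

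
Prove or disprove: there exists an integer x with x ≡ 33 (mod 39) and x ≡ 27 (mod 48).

x = 267

Here gcd(39, 48) = 3, and both 33 and 27 leave remainder 0 mod 3, so the system is consistent.
Step through x = 33, 33 + 39, 33 + 2·39, …: the values 33, 72, 111, 150, 189, 228, 267 reduce mod 48 to 33, 24, 15, 6, 45, 36, 27. The value 267 hits 27.
Indeed 267 ≡ 33 (mod 39) and 267 ≡ 27 (mod 48).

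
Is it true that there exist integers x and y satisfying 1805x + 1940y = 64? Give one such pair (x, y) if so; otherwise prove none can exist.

No, no such integers exist.

gcd(1805, 1940) = 5, so every integer of the form 1805x + 1940y is a multiple of 5.
But 64 is not a multiple of 5 (it leaves remainder 4).
Hence no integers x, y satisfy the equation.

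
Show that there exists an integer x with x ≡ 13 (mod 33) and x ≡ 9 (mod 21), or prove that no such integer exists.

gcd(33, 21) = 3. If x ≡ 13 (mod 33) and x ≡ 9 (mod 21), then x ≡ 13 (mod 3) and x ≡ 9 (mod 3).
However 13 ≡ 1 and 9 ≡ 0 (mod 3), and 1 ≠ 0.
Hence the system has no solution.

No such integer exists.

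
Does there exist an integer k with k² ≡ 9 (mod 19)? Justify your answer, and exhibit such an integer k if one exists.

k = 16

k = 16 works: 16² = 256, and 256 − 9 = 247 = 13·19.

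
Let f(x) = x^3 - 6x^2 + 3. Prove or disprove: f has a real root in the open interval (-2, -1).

No.

f(-2) = -29 and f(-1) = -4, both negative, so a sign-change argument is unavailable; we show f keeps this sign on the whole interval.
Shift to the endpoint -1: with x = -1 − u (0 < u < 1), one computes f(-1 − u) = -u^3 - 9u^2 - 15u - 4.
All 4 nonzero coefficients of this polynomial in u are negative; hence for u > 0 the value is a sum of negative terms (the constant -4 among them).
So f is strictly negative on (-2, -1); no root exists in the interval.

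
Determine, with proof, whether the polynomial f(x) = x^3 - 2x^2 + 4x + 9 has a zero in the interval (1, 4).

f has no root in that interval.

Evaluate at the endpoints: f(1) = 12, f(4) = 57 — same sign (positive).
f'(x) = 3x^2 - 4x + 4 has discriminant (-4)² − 4·3·4 = -32 < 0, so f' has no real roots and is positive for every real x.
So f is strictly increasing; between 1 and 4 its values lie between f(1) = 12 and f(4) = 57, all positive. Therefore f has no root in (1, 4).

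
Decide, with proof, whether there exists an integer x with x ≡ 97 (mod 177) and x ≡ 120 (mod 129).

gcd(177, 129) = 3. If x ≡ 97 (mod 177) and x ≡ 120 (mod 129), then x ≡ 97 (mod 3) and x ≡ 120 (mod 3).
These are incompatible: 97 − 120 = -23 is not divisible by 3.
So no integer satisfies both congruences.

No, no such integer exists.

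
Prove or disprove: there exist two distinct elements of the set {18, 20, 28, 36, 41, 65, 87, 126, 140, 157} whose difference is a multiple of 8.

Reduce each element mod 8: 18↦2, 20↦4, 28↦4, 36↦4, 41↦1, 65↦1, 87↦7, 126↦6, 140↦4, 157↦5. The residue 4 repeats (at 20 and 28), and 28 − 20 = 8 = 1·8.

20 and 28 are such a pair.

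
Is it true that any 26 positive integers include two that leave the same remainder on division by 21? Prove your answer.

Partition the integers by their residue mod 21; there are 21 classes.
Since 26 > 21, two of the 26 integers must share a residue class by the pigeonhole principle; call them a and b.
So a and b have equal remainders mod 21, which is exactly what was to be shown.

Yes.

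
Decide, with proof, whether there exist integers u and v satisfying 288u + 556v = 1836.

u = 128, v = -63

Since gcd(288, 556) = 4 and 1836 = 4·459, Bézout's identity guarantees a solution.
Dividing through by 4 reduces the equation to 72u + 139v = 459.
Euclidean algorithm: 139 = 1·72 + 67, 72 = 1·67 + 5, 67 = 13·5 + 2, 5 = 2·2 + 1, 2 = 2·1 + 0.
Working back up the chain: 1 = 5 − 2·2 = 5 − 2·(67 − 13·5) = −2·67 + 27·5 = −2·67 + 27·(72 − 1·67) = 27·72 − 29·67 = 27·72 − 29·(139 − 1·72) = −29·139 + 56·72. So 72·56 + 139·(-29) = 1.
Times 459: 72·25704 + 139·(-13311) = 459, so (25704, -13311) solves it.
Shifting by a multiple of (139, −72) keeps it a solution: u = 25704 − 184·139 = 128, v = -13311 + 184·72 = -63.
Check: 288·128 + 556·(-63) = 36864 − 35028 = 1836. ✓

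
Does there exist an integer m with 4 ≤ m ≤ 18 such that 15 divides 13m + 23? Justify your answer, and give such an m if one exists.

m = 4

Try m = 4: 13·4 + 23 = 75 = 5·15, which is divisible by 15.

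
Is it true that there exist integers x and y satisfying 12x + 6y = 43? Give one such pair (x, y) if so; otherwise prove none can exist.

There are no such integers.

Both 12 and 6 are divisible by gcd(12, 6) = 6, hence so is any combination 12x + 6y.
But 43 is not a multiple of 6 (it leaves remainder 1).
Therefore 12x + 6y = 43 has no solution in integers.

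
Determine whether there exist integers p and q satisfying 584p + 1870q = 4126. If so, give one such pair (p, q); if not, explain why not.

gcd(584, 1870) = 2, and 2 divides 4126, so integer solutions exist.
Dividing through by 2 reduces the equation to 292p + 935q = 2063.
Euclidean algorithm: 935 = 3·292 + 59, 292 = 4·59 + 56, 59 = 1·56 + 3, 56 = 18·3 + 2, 3 = 1·2 + 1, 2 = 2·1 + 0.
Working back up the chain: 1 = 3 − 1·2 = 3 − (56 − 18·3) = −56 + 19·3 = −56 + 19·(59 − 1·56) = 19·59 − 20·56 = 19·59 − 20·(292 − 4·59) = −20·292 + 99·59 = −20·292 + 99·(935 − 3·292) = 99·935 − 317·292. So 292·(-317) + 935·99 = 1.
Scaling by 2063 gives the particular solution (p, q) = (-653971, 204237).
The general solution is p = -653971 + 935k, q = 204237 − 292k; taking k = 700 gives the smaller pair p = 529, q = -163.
Check: 584·529 + 1870·(-163) = 308936 − 304810 = 4126. ✓

p = 529, q = -163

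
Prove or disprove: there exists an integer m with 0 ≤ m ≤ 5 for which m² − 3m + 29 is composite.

At m = 5: 5² − 3·5 + 29 = 39 = 3·13, which is composite.

m = 5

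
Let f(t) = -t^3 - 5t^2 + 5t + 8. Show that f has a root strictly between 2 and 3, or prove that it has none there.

No such root exists.

The endpoint values f(2) = -10 and f(3) = -49 are both negative. Claim: f(t) < 0 for every t in (2, 3).
Shift to the endpoint 2: with t = 2 + u (0 < u < 1), one computes f(2 + u) = -u^3 - 11u^2 - 27u - 10.
The nonzero coefficients here are all negative, so for u > 0 every term is negative (or zero), and the constant term -10 is strictly negative.
So f is strictly negative on (2, 3); no root exists in the interval.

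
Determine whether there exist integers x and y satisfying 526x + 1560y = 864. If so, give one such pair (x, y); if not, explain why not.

Every value of 526x + 1560y is a multiple of gcd(526, 1560) = 2; since 2 ∣ 864, solutions exist.
Dividing through by 2 reduces the equation to 263x + 780y = 432.
Dividing repeatedly: 780 = 2·263 + 254, 263 = 1·254 + 9, 254 = 28·9 + 2, 9 = 4·2 + 1, 2 = 2·1 + 0.
Unwinding: 1 = 9 − 4·2 = 9 − 4·(254 − 28·9) = −4·254 + 113·9 = −4·254 + 113·(263 − 1·254) = 113·263 − 117·254 = 113·263 − 117·(780 − 2·263) = −117·780 + 347·263, i.e. 263·347 + 780·(-117) = 1.
Scaling by 432 gives the particular solution (x, y) = (149904, -50544).
Shifting by a multiple of (780, −263) keeps it a solution: x = 149904 − 192·780 = 144, y = -50544 + 192·263 = -48.
Check: 526·144 + 1560·(-48) = 75744 − 74880 = 864. ✓

x = 144, y = -48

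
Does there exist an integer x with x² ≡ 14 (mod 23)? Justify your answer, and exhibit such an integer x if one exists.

There is no such integer.

23 is prime, so by Euler's criterion 14 is a square mod 23 iff 14^((23−1)/2) = 14^11 ≡ 1 (mod 23).
Repeated squaring mod 23: 14^2 = 196 ≡ 12; 14^4 ≡ 12² = 144 ≡ 6; 14^8 ≡ 6² = 36 ≡ 13.
Since 11 = 8 + 2 + 1, 14^11 ≡ 13 · 12 · 14; multiplying out mod 23: 13·12 = 156 ≡ 18, then 18·14 = 252 ≡ 22. Thus 14^11 ≡ 22 ≡ −1 (mod 23).
The value −1 means 14 is a non-residue modulo 23, so x² ≡ 14 (mod 23) is impossible.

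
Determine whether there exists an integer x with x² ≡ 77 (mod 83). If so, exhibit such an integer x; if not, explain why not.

x = 34

Take x = 34. Then 34² = 1156 = 13·83 + 77, so 34² ≡ 77 (mod 83).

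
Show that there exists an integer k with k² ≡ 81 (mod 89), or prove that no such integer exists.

k = 80

Take k = 80. Then 80² = 6400 = 71·89 + 81, so 80² ≡ 81 (mod 89).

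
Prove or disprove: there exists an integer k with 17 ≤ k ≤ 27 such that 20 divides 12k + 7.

No, no such integer k in that range exists.

At k = 17, 12·17 + 7 = 211 ≡ 11 (mod 20), and each step in k adds 12, giving residues 11, 3, 15, 7, 19, 11, 3, 15, 7, 19, 11 for k = 17, 18, …, 27.
Since 0 is absent from this list, 20 ∤ 12k + 7 for every k with 17 ≤ k ≤ 27.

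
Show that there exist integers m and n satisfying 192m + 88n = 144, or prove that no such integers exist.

Every value of 192m + 88n is a multiple of gcd(192, 88) = 8; since 8 ∣ 144, solutions exist.
Dividing through by 8 reduces the equation to 24m + 11n = 18.
Run the Euclidean algorithm on 24 and 11: 24 = 2·11 + 2, 11 = 5·2 + 1, 2 = 2·1 + 0.
Working back up the chain: 1 = 11 − 5·2 = 11 − 5·(24 − 2·11) = −5·24 + 11·11. So 24·(-5) + 11·11 = 1.
Scaling by 18 gives the particular solution (m, n) = (-90, 198).
Shifting by a multiple of (11, −24) keeps it a solution: m = -90 + 9·11 = 9, n = 198 − 9·24 = -18.
Check: 192·9 + 88·(-18) = 1728 − 1584 = 144. ✓

m = 9, n = -18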